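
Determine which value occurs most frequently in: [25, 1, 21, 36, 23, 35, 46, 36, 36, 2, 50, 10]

36

Step 1: Count the frequency of each value:
  1: appears 1 time(s)
  2: appears 1 time(s)
  10: appears 1 time(s)
  21: appears 1 time(s)
  23: appears 1 time(s)
  25: appears 1 time(s)
  35: appears 1 time(s)
  36: appears 3 time(s)
  46: appears 1 time(s)
  50: appears 1 time(s)
Step 2: The value 36 appears most frequently (3 times).
Step 3: Mode = 36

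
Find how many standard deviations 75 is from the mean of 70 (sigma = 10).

0.5

Step 1: Recall the z-score formula: z = (x - mu) / sigma
Step 2: Substitute values: z = (75 - 70) / 10
Step 3: z = 5 / 10 = 0.5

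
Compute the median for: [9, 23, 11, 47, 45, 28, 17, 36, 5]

23

Step 1: Sort the data in ascending order: [5, 9, 11, 17, 23, 28, 36, 45, 47]
Step 2: The number of values is n = 9.
Step 3: Since n is odd, the median is the middle value at position 5: 23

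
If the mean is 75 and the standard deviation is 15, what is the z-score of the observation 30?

-3

Step 1: Recall the z-score formula: z = (x - mu) / sigma
Step 2: Substitute values: z = (30 - 75) / 15
Step 3: z = -45 / 15 = -3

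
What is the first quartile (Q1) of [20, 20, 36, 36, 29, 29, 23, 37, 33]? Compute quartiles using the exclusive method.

21.5

Step 1: Sort the data: [20, 20, 23, 29, 29, 33, 36, 36, 37]
Step 2: n = 9
Step 3: Using the exclusive quartile method:
  Q1 = 21.5
  Q2 (median) = 29
  Q3 = 36
  IQR = Q3 - Q1 = 36 - 21.5 = 14.5
Step 4: Q1 = 21.5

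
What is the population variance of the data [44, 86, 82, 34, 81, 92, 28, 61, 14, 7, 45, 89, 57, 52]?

736.8367

Step 1: Compute the mean: (44 + 86 + 82 + 34 + 81 + 92 + 28 + 61 + 14 + 7 + 45 + 89 + 57 + 52) / 14 = 55.1429
Step 2: Compute squared deviations from the mean:
  (44 - 55.1429)^2 = 124.1633
  (86 - 55.1429)^2 = 952.1633
  (82 - 55.1429)^2 = 721.3061
  (34 - 55.1429)^2 = 447.0204
  (81 - 55.1429)^2 = 668.5918
  (92 - 55.1429)^2 = 1358.449
  (28 - 55.1429)^2 = 736.7347
  (61 - 55.1429)^2 = 34.3061
  (14 - 55.1429)^2 = 1692.7347
  (7 - 55.1429)^2 = 2317.7347
  (45 - 55.1429)^2 = 102.8776
  (89 - 55.1429)^2 = 1146.3061
  (57 - 55.1429)^2 = 3.449
  (52 - 55.1429)^2 = 9.8776
Step 3: Sum of squared deviations = 10315.7143
Step 4: Population variance = 10315.7143 / 14 = 736.8367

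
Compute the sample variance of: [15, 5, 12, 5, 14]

23.7

Step 1: Compute the mean: (15 + 5 + 12 + 5 + 14) / 5 = 10.2
Step 2: Compute squared deviations from the mean:
  (15 - 10.2)^2 = 23.04
  (5 - 10.2)^2 = 27.04
  (12 - 10.2)^2 = 3.24
  (5 - 10.2)^2 = 27.04
  (14 - 10.2)^2 = 14.44
Step 3: Sum of squared deviations = 94.8
Step 4: Sample variance = 94.8 / 4 = 23.7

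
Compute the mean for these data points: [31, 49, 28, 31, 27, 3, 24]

27.5714

Step 1: Sum all values: 31 + 49 + 28 + 31 + 27 + 3 + 24 = 193
Step 2: Count the number of values: n = 7
Step 3: Mean = sum / n = 193 / 7 = 27.5714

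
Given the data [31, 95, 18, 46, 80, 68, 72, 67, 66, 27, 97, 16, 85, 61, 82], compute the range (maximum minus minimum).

81

Step 1: Identify the maximum value: max = 97
Step 2: Identify the minimum value: min = 16
Step 3: Range = max - min = 97 - 16 = 81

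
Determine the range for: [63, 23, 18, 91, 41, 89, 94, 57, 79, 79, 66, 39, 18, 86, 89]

76

Step 1: Identify the maximum value: max = 94
Step 2: Identify the minimum value: min = 18
Step 3: Range = max - min = 94 - 18 = 76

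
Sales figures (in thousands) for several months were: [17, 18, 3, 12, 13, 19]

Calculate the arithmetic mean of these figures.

13.6667

Step 1: Sum all values: 17 + 18 + 3 + 12 + 13 + 19 = 82
Step 2: Count the number of values: n = 6
Step 3: Mean = sum / n = 82 / 6 = 13.6667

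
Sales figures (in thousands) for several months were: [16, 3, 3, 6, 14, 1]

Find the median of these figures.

4.5

Step 1: Sort the data in ascending order: [1, 3, 3, 6, 14, 16]
Step 2: The number of values is n = 6.
Step 3: Since n is even, the median is the average of positions 3 and 4:
  Median = (3 + 6) / 2 = 4.5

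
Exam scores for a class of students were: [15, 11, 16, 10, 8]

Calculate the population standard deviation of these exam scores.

3.0332

Step 1: Compute the mean: 12
Step 2: Sum of squared deviations from the mean: 46
Step 3: Population variance = 46 / 5 = 9.2
Step 4: Standard deviation = sqrt(9.2) = 3.0332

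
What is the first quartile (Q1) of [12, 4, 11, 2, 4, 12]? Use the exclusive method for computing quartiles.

3.5

Step 1: Sort the data: [2, 4, 4, 11, 12, 12]
Step 2: n = 6
Step 3: Using the exclusive quartile method:
  Q1 = 3.5
  Q2 (median) = 7.5
  Q3 = 12
  IQR = Q3 - Q1 = 12 - 3.5 = 8.5
Step 4: Q1 = 3.5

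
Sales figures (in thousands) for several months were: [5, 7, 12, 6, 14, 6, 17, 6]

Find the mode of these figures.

6

Step 1: Count the frequency of each value:
  5: appears 1 time(s)
  6: appears 3 time(s)
  7: appears 1 time(s)
  12: appears 1 time(s)
  14: appears 1 time(s)
  17: appears 1 time(s)
Step 2: The value 6 appears most frequently (3 times).
Step 3: Mode = 6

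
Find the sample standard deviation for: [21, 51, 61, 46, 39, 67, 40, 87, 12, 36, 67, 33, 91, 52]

22.8041

Step 1: Compute the mean: 50.2143
Step 2: Sum of squared deviations from the mean: 6760.3571
Step 3: Sample variance = 6760.3571 / 13 = 520.0275
Step 4: Standard deviation = sqrt(520.0275) = 22.8041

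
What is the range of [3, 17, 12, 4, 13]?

14

Step 1: Identify the maximum value: max = 17
Step 2: Identify the minimum value: min = 3
Step 3: Range = max - min = 17 - 3 = 14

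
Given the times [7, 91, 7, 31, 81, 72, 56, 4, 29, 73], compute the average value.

45.1

Step 1: Sum all values: 7 + 91 + 7 + 31 + 81 + 72 + 56 + 4 + 29 + 73 = 451
Step 2: Count the number of values: n = 10
Step 3: Mean = sum / n = 451 / 10 = 45.1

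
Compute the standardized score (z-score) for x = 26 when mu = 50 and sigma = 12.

-2

Step 1: Recall the z-score formula: z = (x - mu) / sigma
Step 2: Substitute values: z = (26 - 50) / 12
Step 3: z = -24 / 12 = -2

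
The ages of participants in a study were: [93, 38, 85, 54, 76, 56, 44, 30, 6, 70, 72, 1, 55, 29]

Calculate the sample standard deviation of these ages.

27.8225

Step 1: Compute the mean: 50.6429
Step 2: Sum of squared deviations from the mean: 10063.2143
Step 3: Sample variance = 10063.2143 / 13 = 774.0934
Step 4: Standard deviation = sqrt(774.0934) = 27.8225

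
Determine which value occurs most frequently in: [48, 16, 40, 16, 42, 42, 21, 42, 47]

42

Step 1: Count the frequency of each value:
  16: appears 2 time(s)
  21: appears 1 time(s)
  40: appears 1 time(s)
  42: appears 3 time(s)
  47: appears 1 time(s)
  48: appears 1 time(s)
Step 2: The value 42 appears most frequently (3 times).
Step 3: Mode = 42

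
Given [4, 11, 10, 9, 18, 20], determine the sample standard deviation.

5.9666

Step 1: Compute the mean: 12
Step 2: Sum of squared deviations from the mean: 178
Step 3: Sample variance = 178 / 5 = 35.6
Step 4: Standard deviation = sqrt(35.6) = 5.9666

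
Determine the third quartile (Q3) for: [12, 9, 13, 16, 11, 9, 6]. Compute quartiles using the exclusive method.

13

Step 1: Sort the data: [6, 9, 9, 11, 12, 13, 16]
Step 2: n = 7
Step 3: Using the exclusive quartile method:
  Q1 = 9
  Q2 (median) = 11
  Q3 = 13
  IQR = Q3 - Q1 = 13 - 9 = 4
Step 4: Q3 = 13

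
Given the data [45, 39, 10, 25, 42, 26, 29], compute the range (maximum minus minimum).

35

Step 1: Identify the maximum value: max = 45
Step 2: Identify the minimum value: min = 10
Step 3: Range = max - min = 45 - 10 = 35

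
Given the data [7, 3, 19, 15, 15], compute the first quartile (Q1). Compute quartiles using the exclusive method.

5

Step 1: Sort the data: [3, 7, 15, 15, 19]
Step 2: n = 5
Step 3: Using the exclusive quartile method:
  Q1 = 5
  Q2 (median) = 15
  Q3 = 17
  IQR = Q3 - Q1 = 17 - 5 = 12
Step 4: Q1 = 5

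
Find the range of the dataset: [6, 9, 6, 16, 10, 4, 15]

12

Step 1: Identify the maximum value: max = 16
Step 2: Identify the minimum value: min = 4
Step 3: Range = max - min = 16 - 4 = 12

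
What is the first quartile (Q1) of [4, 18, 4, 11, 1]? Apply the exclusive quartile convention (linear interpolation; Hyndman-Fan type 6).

2.5

Step 1: Sort the data: [1, 4, 4, 11, 18]
Step 2: n = 5
Step 3: Using the exclusive quartile method:
  Q1 = 2.5
  Q2 (median) = 4
  Q3 = 14.5
  IQR = Q3 - Q1 = 14.5 - 2.5 = 12
Step 4: Q1 = 2.5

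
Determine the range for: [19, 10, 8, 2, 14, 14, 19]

17

Step 1: Identify the maximum value: max = 19
Step 2: Identify the minimum value: min = 2
Step 3: Range = max - min = 19 - 2 = 17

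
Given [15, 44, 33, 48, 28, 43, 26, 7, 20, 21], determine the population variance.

163.05

Step 1: Compute the mean: (15 + 44 + 33 + 48 + 28 + 43 + 26 + 7 + 20 + 21) / 10 = 28.5
Step 2: Compute squared deviations from the mean:
  (15 - 28.5)^2 = 182.25
  (44 - 28.5)^2 = 240.25
  (33 - 28.5)^2 = 20.25
  (48 - 28.5)^2 = 380.25
  (28 - 28.5)^2 = 0.25
  (43 - 28.5)^2 = 210.25
  (26 - 28.5)^2 = 6.25
  (7 - 28.5)^2 = 462.25
  (20 - 28.5)^2 = 72.25
  (21 - 28.5)^2 = 56.25
Step 3: Sum of squared deviations = 1630.5
Step 4: Population variance = 1630.5 / 10 = 163.05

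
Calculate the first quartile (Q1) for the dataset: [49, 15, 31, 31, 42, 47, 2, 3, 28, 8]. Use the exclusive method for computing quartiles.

6.75

Step 1: Sort the data: [2, 3, 8, 15, 28, 31, 31, 42, 47, 49]
Step 2: n = 10
Step 3: Using the exclusive quartile method:
  Q1 = 6.75
  Q2 (median) = 29.5
  Q3 = 43.25
  IQR = Q3 - Q1 = 43.25 - 6.75 = 36.5
Step 4: Q1 = 6.75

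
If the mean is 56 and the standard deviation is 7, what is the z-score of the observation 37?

-2.7143

Step 1: Recall the z-score formula: z = (x - mu) / sigma
Step 2: Substitute values: z = (37 - 56) / 7
Step 3: z = -19 / 7 = -2.7143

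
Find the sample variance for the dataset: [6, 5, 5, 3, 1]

4

Step 1: Compute the mean: (6 + 5 + 5 + 3 + 1) / 5 = 4
Step 2: Compute squared deviations from the mean:
  (6 - 4)^2 = 4
  (5 - 4)^2 = 1
  (5 - 4)^2 = 1
  (3 - 4)^2 = 1
  (1 - 4)^2 = 9
Step 3: Sum of squared deviations = 16
Step 4: Sample variance = 16 / 4 = 4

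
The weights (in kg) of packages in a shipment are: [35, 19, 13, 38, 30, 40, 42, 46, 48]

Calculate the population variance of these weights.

126.2469

Step 1: Compute the mean: (35 + 19 + 13 + 38 + 30 + 40 + 42 + 46 + 48) / 9 = 34.5556
Step 2: Compute squared deviations from the mean:
  (35 - 34.5556)^2 = 0.1975
  (19 - 34.5556)^2 = 241.9753
  (13 - 34.5556)^2 = 464.642
  (38 - 34.5556)^2 = 11.8642
  (30 - 34.5556)^2 = 20.7531
  (40 - 34.5556)^2 = 29.642
  (42 - 34.5556)^2 = 55.4198
  (46 - 34.5556)^2 = 130.9753
  (48 - 34.5556)^2 = 180.7531
Step 3: Sum of squared deviations = 1136.2222
Step 4: Population variance = 1136.2222 / 9 = 126.2469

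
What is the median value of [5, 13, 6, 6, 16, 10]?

8

Step 1: Sort the data in ascending order: [5, 6, 6, 10, 13, 16]
Step 2: The number of values is n = 6.
Step 3: Since n is even, the median is the average of positions 3 and 4:
  Median = (6 + 10) / 2 = 8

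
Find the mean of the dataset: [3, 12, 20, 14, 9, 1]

9.8333

Step 1: Sum all values: 3 + 12 + 20 + 14 + 9 + 1 = 59
Step 2: Count the number of values: n = 6
Step 3: Mean = sum / n = 59 / 6 = 9.8333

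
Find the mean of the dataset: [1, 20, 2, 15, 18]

11.2

Step 1: Sum all values: 1 + 20 + 2 + 15 + 18 = 56
Step 2: Count the number of values: n = 5
Step 3: Mean = sum / n = 56 / 5 = 11.2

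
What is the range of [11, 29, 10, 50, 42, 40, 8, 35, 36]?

42

Step 1: Identify the maximum value: max = 50
Step 2: Identify the minimum value: min = 8
Step 3: Range = max - min = 50 - 8 = 42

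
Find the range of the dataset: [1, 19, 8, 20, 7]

19

Step 1: Identify the maximum value: max = 20
Step 2: Identify the minimum value: min = 1
Step 3: Range = max - min = 20 - 1 = 19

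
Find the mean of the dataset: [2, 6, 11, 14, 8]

8.2

Step 1: Sum all values: 2 + 6 + 11 + 14 + 8 = 41
Step 2: Count the number of values: n = 5
Step 3: Mean = sum / n = 41 / 5 = 8.2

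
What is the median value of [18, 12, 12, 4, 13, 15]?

12.5

Step 1: Sort the data in ascending order: [4, 12, 12, 13, 15, 18]
Step 2: The number of values is n = 6.
Step 3: Since n is even, the median is the average of positions 3 and 4:
  Median = (12 + 13) / 2 = 12.5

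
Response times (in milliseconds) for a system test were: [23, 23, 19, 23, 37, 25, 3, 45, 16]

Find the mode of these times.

23

Step 1: Count the frequency of each value:
  3: appears 1 time(s)
  16: appears 1 time(s)
  19: appears 1 time(s)
  23: appears 3 time(s)
  25: appears 1 time(s)
  37: appears 1 time(s)
  45: appears 1 time(s)
Step 2: The value 23 appears most frequently (3 times).
Step 3: Mode = 23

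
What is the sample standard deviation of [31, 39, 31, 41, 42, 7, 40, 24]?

11.8616

Step 1: Compute the mean: 31.875
Step 2: Sum of squared deviations from the mean: 984.875
Step 3: Sample variance = 984.875 / 7 = 140.6964
Step 4: Standard deviation = sqrt(140.6964) = 11.8616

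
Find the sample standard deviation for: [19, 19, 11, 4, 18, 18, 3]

7.1514

Step 1: Compute the mean: 13.1429
Step 2: Sum of squared deviations from the mean: 306.8571
Step 3: Sample variance = 306.8571 / 6 = 51.1429
Step 4: Standard deviation = sqrt(51.1429) = 7.1514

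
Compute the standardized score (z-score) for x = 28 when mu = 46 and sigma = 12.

-1.5

Step 1: Recall the z-score formula: z = (x - mu) / sigma
Step 2: Substitute values: z = (28 - 46) / 12
Step 3: z = -18 / 12 = -1.5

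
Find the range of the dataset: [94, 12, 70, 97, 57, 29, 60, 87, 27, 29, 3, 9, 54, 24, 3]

94

Step 1: Identify the maximum value: max = 97
Step 2: Identify the minimum value: min = 3
Step 3: Range = max - min = 97 - 3 = 94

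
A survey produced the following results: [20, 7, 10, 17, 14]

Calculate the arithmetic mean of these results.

13.6

Step 1: Sum all values: 20 + 7 + 10 + 17 + 14 = 68
Step 2: Count the number of values: n = 5
Step 3: Mean = sum / n = 68 / 5 = 13.6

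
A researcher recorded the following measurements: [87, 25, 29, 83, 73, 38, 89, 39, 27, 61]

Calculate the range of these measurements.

64

Step 1: Identify the maximum value: max = 89
Step 2: Identify the minimum value: min = 25
Step 3: Range = max - min = 89 - 25 = 64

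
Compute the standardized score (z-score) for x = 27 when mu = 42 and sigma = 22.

-0.6818

Step 1: Recall the z-score formula: z = (x - mu) / sigma
Step 2: Substitute values: z = (27 - 42) / 22
Step 3: z = -15 / 22 = -0.6818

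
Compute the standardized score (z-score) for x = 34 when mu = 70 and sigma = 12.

-3

Step 1: Recall the z-score formula: z = (x - mu) / sigma
Step 2: Substitute values: z = (34 - 70) / 12
Step 3: z = -36 / 12 = -3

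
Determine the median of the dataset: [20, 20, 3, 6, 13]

13

Step 1: Sort the data in ascending order: [3, 6, 13, 20, 20]
Step 2: The number of values is n = 5.
Step 3: Since n is odd, the median is the middle value at position 3: 13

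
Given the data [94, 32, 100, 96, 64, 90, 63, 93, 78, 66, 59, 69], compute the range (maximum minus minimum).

68

Step 1: Identify the maximum value: max = 100
Step 2: Identify the minimum value: min = 32
Step 3: Range = max - min = 100 - 32 = 68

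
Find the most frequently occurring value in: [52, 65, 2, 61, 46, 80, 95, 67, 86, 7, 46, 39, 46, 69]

46

Step 1: Count the frequency of each value:
  2: appears 1 time(s)
  7: appears 1 time(s)
  39: appears 1 time(s)
  46: appears 3 time(s)
  52: appears 1 time(s)
  61: appears 1 time(s)
  65: appears 1 time(s)
  67: appears 1 time(s)
  69: appears 1 time(s)
  80: appears 1 time(s)
  86: appears 1 time(s)
  95: appears 1 time(s)
Step 2: The value 46 appears most frequently (3 times).
Step 3: Mode = 46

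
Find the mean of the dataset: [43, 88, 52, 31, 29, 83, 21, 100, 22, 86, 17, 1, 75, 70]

51.2857

Step 1: Sum all values: 43 + 88 + 52 + 31 + 29 + 83 + 21 + 100 + 22 + 86 + 17 + 1 + 75 + 70 = 718
Step 2: Count the number of values: n = 14
Step 3: Mean = sum / n = 718 / 14 = 51.2857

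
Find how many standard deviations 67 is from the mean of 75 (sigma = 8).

-1

Step 1: Recall the z-score formula: z = (x - mu) / sigma
Step 2: Substitute values: z = (67 - 75) / 8
Step 3: z = -8 / 8 = -1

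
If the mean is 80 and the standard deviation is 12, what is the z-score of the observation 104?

2

Step 1: Recall the z-score formula: z = (x - mu) / sigma
Step 2: Substitute values: z = (104 - 80) / 12
Step 3: z = 24 / 12 = 2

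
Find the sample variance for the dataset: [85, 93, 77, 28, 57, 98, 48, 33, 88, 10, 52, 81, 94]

831.9103

Step 1: Compute the mean: (85 + 93 + 77 + 28 + 57 + 98 + 48 + 33 + 88 + 10 + 52 + 81 + 94) / 13 = 64.9231
Step 2: Compute squared deviations from the mean:
  (85 - 64.9231)^2 = 403.0828
  (93 - 64.9231)^2 = 788.3136
  (77 - 64.9231)^2 = 145.8521
  (28 - 64.9231)^2 = 1363.3136
  (57 - 64.9231)^2 = 62.7751
  (98 - 64.9231)^2 = 1094.0828
  (48 - 64.9231)^2 = 286.3905
  (33 - 64.9231)^2 = 1019.0828
  (88 - 64.9231)^2 = 532.5444
  (10 - 64.9231)^2 = 3016.5444
  (52 - 64.9231)^2 = 167.0059
  (81 - 64.9231)^2 = 258.4675
  (94 - 64.9231)^2 = 845.4675
Step 3: Sum of squared deviations = 9982.9231
Step 4: Sample variance = 9982.9231 / 12 = 831.9103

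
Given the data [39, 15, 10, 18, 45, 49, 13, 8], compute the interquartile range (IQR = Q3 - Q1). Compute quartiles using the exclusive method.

32.75

Step 1: Sort the data: [8, 10, 13, 15, 18, 39, 45, 49]
Step 2: n = 8
Step 3: Using the exclusive quartile method:
  Q1 = 10.75
  Q2 (median) = 16.5
  Q3 = 43.5
  IQR = Q3 - Q1 = 43.5 - 10.75 = 32.75
Step 4: IQR = 32.75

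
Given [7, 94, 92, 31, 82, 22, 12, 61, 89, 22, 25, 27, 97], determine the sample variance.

1245.141

Step 1: Compute the mean: (7 + 94 + 92 + 31 + 82 + 22 + 12 + 61 + 89 + 22 + 25 + 27 + 97) / 13 = 50.8462
Step 2: Compute squared deviations from the mean:
  (7 - 50.8462)^2 = 1922.4852
  (94 - 50.8462)^2 = 1862.2544
  (92 - 50.8462)^2 = 1693.6391
  (31 - 50.8462)^2 = 393.8698
  (82 - 50.8462)^2 = 970.5621
  (22 - 50.8462)^2 = 832.1006
  (12 - 50.8462)^2 = 1509.0237
  (61 - 50.8462)^2 = 103.1006
  (89 - 50.8462)^2 = 1455.716
  (22 - 50.8462)^2 = 832.1006
  (25 - 50.8462)^2 = 668.0237
  (27 - 50.8462)^2 = 568.6391
  (97 - 50.8462)^2 = 2130.1775
Step 3: Sum of squared deviations = 14941.6923
Step 4: Sample variance = 14941.6923 / 12 = 1245.141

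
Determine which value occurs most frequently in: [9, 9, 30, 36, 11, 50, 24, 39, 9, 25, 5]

9

Step 1: Count the frequency of each value:
  5: appears 1 time(s)
  9: appears 3 time(s)
  11: appears 1 time(s)
  24: appears 1 time(s)
  25: appears 1 time(s)
  30: appears 1 time(s)
  36: appears 1 time(s)
  39: appears 1 time(s)
  50: appears 1 time(s)
Step 2: The value 9 appears most frequently (3 times).
Step 3: Mode = 9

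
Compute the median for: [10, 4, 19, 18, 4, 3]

7

Step 1: Sort the data in ascending order: [3, 4, 4, 10, 18, 19]
Step 2: The number of values is n = 6.
Step 3: Since n is even, the median is the average of positions 3 and 4:
  Median = (4 + 10) / 2 = 7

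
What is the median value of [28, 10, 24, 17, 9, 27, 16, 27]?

20.5

Step 1: Sort the data in ascending order: [9, 10, 16, 17, 24, 27, 27, 28]
Step 2: The number of values is n = 8.
Step 3: Since n is even, the median is the average of positions 4 and 5:
  Median = (17 + 24) / 2 = 20.5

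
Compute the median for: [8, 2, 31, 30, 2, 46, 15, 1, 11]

11

Step 1: Sort the data in ascending order: [1, 2, 2, 8, 11, 15, 30, 31, 46]
Step 2: The number of values is n = 9.
Step 3: Since n is odd, the median is the middle value at position 5: 11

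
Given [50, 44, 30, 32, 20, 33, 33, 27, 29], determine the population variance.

71.2099

Step 1: Compute the mean: (50 + 44 + 30 + 32 + 20 + 33 + 33 + 27 + 29) / 9 = 33.1111
Step 2: Compute squared deviations from the mean:
  (50 - 33.1111)^2 = 285.2346
  (44 - 33.1111)^2 = 118.5679
  (30 - 33.1111)^2 = 9.679
  (32 - 33.1111)^2 = 1.2346
  (20 - 33.1111)^2 = 171.9012
  (33 - 33.1111)^2 = 0.0123
  (33 - 33.1111)^2 = 0.0123
  (27 - 33.1111)^2 = 37.3457
  (29 - 33.1111)^2 = 16.9012
Step 3: Sum of squared deviations = 640.8889
Step 4: Population variance = 640.8889 / 9 = 71.2099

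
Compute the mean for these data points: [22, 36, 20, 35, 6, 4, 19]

20.2857

Step 1: Sum all values: 22 + 36 + 20 + 35 + 6 + 4 + 19 = 142
Step 2: Count the number of values: n = 7
Step 3: Mean = sum / n = 142 / 7 = 20.2857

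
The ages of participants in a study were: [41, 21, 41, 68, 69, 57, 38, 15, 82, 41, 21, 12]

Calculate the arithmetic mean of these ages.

42.1667

Step 1: Sum all values: 41 + 21 + 41 + 68 + 69 + 57 + 38 + 15 + 82 + 41 + 21 + 12 = 506
Step 2: Count the number of values: n = 12
Step 3: Mean = sum / n = 506 / 12 = 42.1667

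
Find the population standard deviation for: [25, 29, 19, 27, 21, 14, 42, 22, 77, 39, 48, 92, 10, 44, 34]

21.9004

Step 1: Compute the mean: 36.2
Step 2: Sum of squared deviations from the mean: 7194.4
Step 3: Population variance = 7194.4 / 15 = 479.6267
Step 4: Standard deviation = sqrt(479.6267) = 21.9004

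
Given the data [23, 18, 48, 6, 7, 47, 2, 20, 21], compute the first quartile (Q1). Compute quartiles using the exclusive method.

6.5

Step 1: Sort the data: [2, 6, 7, 18, 20, 21, 23, 47, 48]
Step 2: n = 9
Step 3: Using the exclusive quartile method:
  Q1 = 6.5
  Q2 (median) = 20
  Q3 = 35
  IQR = Q3 - Q1 = 35 - 6.5 = 28.5
Step 4: Q1 = 6.5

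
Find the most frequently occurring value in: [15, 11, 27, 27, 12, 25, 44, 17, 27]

27

Step 1: Count the frequency of each value:
  11: appears 1 time(s)
  12: appears 1 time(s)
  15: appears 1 time(s)
  17: appears 1 time(s)
  25: appears 1 time(s)
  27: appears 3 time(s)
  44: appears 1 time(s)
Step 2: The value 27 appears most frequently (3 times).
Step 3: Mode = 27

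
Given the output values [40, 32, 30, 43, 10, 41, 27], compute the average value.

31.8571

Step 1: Sum all values: 40 + 32 + 30 + 43 + 10 + 41 + 27 = 223
Step 2: Count the number of values: n = 7
Step 3: Mean = sum / n = 223 / 7 = 31.8571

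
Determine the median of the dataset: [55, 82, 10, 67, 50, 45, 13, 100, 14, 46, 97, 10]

48

Step 1: Sort the data in ascending order: [10, 10, 13, 14, 45, 46, 50, 55, 67, 82, 97, 100]
Step 2: The number of values is n = 12.
Step 3: Since n is even, the median is the average of positions 6 and 7:
  Median = (46 + 50) / 2 = 48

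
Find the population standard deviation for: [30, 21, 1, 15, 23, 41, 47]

14.4406

Step 1: Compute the mean: 25.4286
Step 2: Sum of squared deviations from the mean: 1459.7143
Step 3: Population variance = 1459.7143 / 7 = 208.5306
Step 4: Standard deviation = sqrt(208.5306) = 14.4406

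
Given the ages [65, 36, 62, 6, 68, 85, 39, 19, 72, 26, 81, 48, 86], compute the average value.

53.3077

Step 1: Sum all values: 65 + 36 + 62 + 6 + 68 + 85 + 39 + 19 + 72 + 26 + 81 + 48 + 86 = 693
Step 2: Count the number of values: n = 13
Step 3: Mean = sum / n = 693 / 13 = 53.3077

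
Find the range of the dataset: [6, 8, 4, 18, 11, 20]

16

Step 1: Identify the maximum value: max = 20
Step 2: Identify the minimum value: min = 4
Step 3: Range = max - min = 20 - 4 = 16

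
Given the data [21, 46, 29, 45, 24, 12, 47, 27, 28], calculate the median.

28

Step 1: Sort the data in ascending order: [12, 21, 24, 27, 28, 29, 45, 46, 47]
Step 2: The number of values is n = 9.
Step 3: Since n is odd, the median is the middle value at position 5: 28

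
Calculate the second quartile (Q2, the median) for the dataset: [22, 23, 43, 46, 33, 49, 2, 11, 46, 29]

31

Step 1: Sort the data: [2, 11, 22, 23, 29, 33, 43, 46, 46, 49]
Step 2: n = 10
Step 3: Q2 is the median. Since n is even, it is the average of the values at positions 5 and 6:
  Q2 = (29 + 33) / 2 = 31
Step 4: Q2 = 31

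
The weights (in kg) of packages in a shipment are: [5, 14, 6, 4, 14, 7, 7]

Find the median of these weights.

7

Step 1: Sort the data in ascending order: [4, 5, 6, 7, 7, 14, 14]
Step 2: The number of values is n = 7.
Step 3: Since n is odd, the median is the middle value at position 4: 7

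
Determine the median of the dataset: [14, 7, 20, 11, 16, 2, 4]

11

Step 1: Sort the data in ascending order: [2, 4, 7, 11, 14, 16, 20]
Step 2: The number of values is n = 7.
Step 3: Since n is odd, the median is the middle value at position 4: 11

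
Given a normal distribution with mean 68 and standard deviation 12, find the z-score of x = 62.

-0.5

Step 1: Recall the z-score formula: z = (x - mu) / sigma
Step 2: Substitute values: z = (62 - 68) / 12
Step 3: z = -6 / 12 = -0.5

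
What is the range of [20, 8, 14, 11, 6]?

14

Step 1: Identify the maximum value: max = 20
Step 2: Identify the minimum value: min = 6
Step 3: Range = max - min = 20 - 6 = 14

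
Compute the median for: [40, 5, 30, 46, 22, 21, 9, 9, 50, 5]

21.5

Step 1: Sort the data in ascending order: [5, 5, 9, 9, 21, 22, 30, 40, 46, 50]
Step 2: The number of values is n = 10.
Step 3: Since n is even, the median is the average of positions 5 and 6:
  Median = (21 + 22) / 2 = 21.5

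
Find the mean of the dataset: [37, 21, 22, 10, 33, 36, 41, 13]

26.625

Step 1: Sum all values: 37 + 21 + 22 + 10 + 33 + 36 + 41 + 13 = 213
Step 2: Count the number of values: n = 8
Step 3: Mean = sum / n = 213 / 8 = 26.625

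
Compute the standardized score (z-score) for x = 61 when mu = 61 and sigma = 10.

0

Step 1: Recall the z-score formula: z = (x - mu) / sigma
Step 2: Substitute values: z = (61 - 61) / 10
Step 3: z = 0 / 10 = 0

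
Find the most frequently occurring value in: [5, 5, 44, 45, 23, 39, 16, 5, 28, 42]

5

Step 1: Count the frequency of each value:
  5: appears 3 time(s)
  16: appears 1 time(s)
  23: appears 1 time(s)
  28: appears 1 time(s)
  39: appears 1 time(s)
  42: appears 1 time(s)
  44: appears 1 time(s)
  45: appears 1 time(s)
Step 2: The value 5 appears most frequently (3 times).
Step 3: Mode = 5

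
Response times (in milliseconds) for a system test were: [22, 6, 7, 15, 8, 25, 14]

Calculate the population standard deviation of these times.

6.9164

Step 1: Compute the mean: 13.8571
Step 2: Sum of squared deviations from the mean: 334.8571
Step 3: Population variance = 334.8571 / 7 = 47.8367
Step 4: Standard deviation = sqrt(47.8367) = 6.9164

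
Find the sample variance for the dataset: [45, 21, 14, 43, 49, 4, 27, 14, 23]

247.75

Step 1: Compute the mean: (45 + 21 + 14 + 43 + 49 + 4 + 27 + 14 + 23) / 9 = 26.6667
Step 2: Compute squared deviations from the mean:
  (45 - 26.6667)^2 = 336.1111
  (21 - 26.6667)^2 = 32.1111
  (14 - 26.6667)^2 = 160.4444
  (43 - 26.6667)^2 = 266.7778
  (49 - 26.6667)^2 = 498.7778
  (4 - 26.6667)^2 = 513.7778
  (27 - 26.6667)^2 = 0.1111
  (14 - 26.6667)^2 = 160.4444
  (23 - 26.6667)^2 = 13.4444
Step 3: Sum of squared deviations = 1982
Step 4: Sample variance = 1982 / 8 = 247.75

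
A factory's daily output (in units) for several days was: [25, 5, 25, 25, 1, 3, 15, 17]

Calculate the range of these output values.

24

Step 1: Identify the maximum value: max = 25
Step 2: Identify the minimum value: min = 1
Step 3: Range = max - min = 25 - 1 = 24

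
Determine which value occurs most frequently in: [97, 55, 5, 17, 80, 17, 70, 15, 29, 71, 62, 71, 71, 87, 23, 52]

71

Step 1: Count the frequency of each value:
  5: appears 1 time(s)
  15: appears 1 time(s)
  17: appears 2 time(s)
  23: appears 1 time(s)
  29: appears 1 time(s)
  52: appears 1 time(s)
  55: appears 1 time(s)
  62: appears 1 time(s)
  70: appears 1 time(s)
  71: appears 3 time(s)
  80: appears 1 time(s)
  87: appears 1 time(s)
  97: appears 1 time(s)
Step 2: The value 71 appears most frequently (3 times).
Step 3: Mode = 71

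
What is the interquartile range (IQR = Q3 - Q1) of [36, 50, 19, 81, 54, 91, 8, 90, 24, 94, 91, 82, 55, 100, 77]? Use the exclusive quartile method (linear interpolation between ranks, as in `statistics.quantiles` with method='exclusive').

55

Step 1: Sort the data: [8, 19, 24, 36, 50, 54, 55, 77, 81, 82, 90, 91, 91, 94, 100]
Step 2: n = 15
Step 3: Using the exclusive quartile method:
  Q1 = 36
  Q2 (median) = 77
  Q3 = 91
  IQR = Q3 - Q1 = 91 - 36 = 55
Step 4: IQR = 55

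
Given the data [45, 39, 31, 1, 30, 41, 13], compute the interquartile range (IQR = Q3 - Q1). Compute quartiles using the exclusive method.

28

Step 1: Sort the data: [1, 13, 30, 31, 39, 41, 45]
Step 2: n = 7
Step 3: Using the exclusive quartile method:
  Q1 = 13
  Q2 (median) = 31
  Q3 = 41
  IQR = Q3 - Q1 = 41 - 13 = 28
Step 4: IQR = 28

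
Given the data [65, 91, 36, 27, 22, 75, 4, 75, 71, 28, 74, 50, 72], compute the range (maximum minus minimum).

87

Step 1: Identify the maximum value: max = 91
Step 2: Identify the minimum value: min = 4
Step 3: Range = max - min = 91 - 4 = 87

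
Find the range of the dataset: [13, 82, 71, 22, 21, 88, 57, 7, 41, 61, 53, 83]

81

Step 1: Identify the maximum value: max = 88
Step 2: Identify the minimum value: min = 7
Step 3: Range = max - min = 88 - 7 = 81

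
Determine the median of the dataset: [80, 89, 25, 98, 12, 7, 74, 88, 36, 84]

77

Step 1: Sort the data in ascending order: [7, 12, 25, 36, 74, 80, 84, 88, 89, 98]
Step 2: The number of values is n = 10.
Step 3: Since n is even, the median is the average of positions 5 and 6:
  Median = (74 + 80) / 2 = 77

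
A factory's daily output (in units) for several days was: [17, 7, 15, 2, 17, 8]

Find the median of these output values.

11.5

Step 1: Sort the data in ascending order: [2, 7, 8, 15, 17, 17]
Step 2: The number of values is n = 6.
Step 3: Since n is even, the median is the average of positions 3 and 4:
  Median = (8 + 15) / 2 = 11.5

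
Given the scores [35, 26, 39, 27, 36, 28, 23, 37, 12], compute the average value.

29.2222

Step 1: Sum all values: 35 + 26 + 39 + 27 + 36 + 28 + 23 + 37 + 12 = 263
Step 2: Count the number of values: n = 9
Step 3: Mean = sum / n = 263 / 9 = 29.2222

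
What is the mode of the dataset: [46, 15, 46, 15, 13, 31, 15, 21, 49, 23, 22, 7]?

15

Step 1: Count the frequency of each value:
  7: appears 1 time(s)
  13: appears 1 time(s)
  15: appears 3 time(s)
  21: appears 1 time(s)
  22: appears 1 time(s)
  23: appears 1 time(s)
  31: appears 1 time(s)
  46: appears 2 time(s)
  49: appears 1 time(s)
Step 2: The value 15 appears most frequently (3 times).
Step 3: Mode = 15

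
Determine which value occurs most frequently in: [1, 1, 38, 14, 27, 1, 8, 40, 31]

1

Step 1: Count the frequency of each value:
  1: appears 3 time(s)
  8: appears 1 time(s)
  14: appears 1 time(s)
  27: appears 1 time(s)
  31: appears 1 time(s)
  38: appears 1 time(s)
  40: appears 1 time(s)
Step 2: The value 1 appears most frequently (3 times).
Step 3: Mode = 1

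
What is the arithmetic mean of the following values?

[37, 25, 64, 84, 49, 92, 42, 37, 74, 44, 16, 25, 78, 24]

49.3571

Step 1: Sum all values: 37 + 25 + 64 + 84 + 49 + 92 + 42 + 37 + 74 + 44 + 16 + 25 + 78 + 24 = 691
Step 2: Count the number of values: n = 14
Step 3: Mean = sum / n = 691 / 14 = 49.3571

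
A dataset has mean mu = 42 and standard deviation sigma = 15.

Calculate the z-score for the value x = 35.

-0.4667

Step 1: Recall the z-score formula: z = (x - mu) / sigma
Step 2: Substitute values: z = (35 - 42) / 15
Step 3: z = -7 / 15 = -0.4667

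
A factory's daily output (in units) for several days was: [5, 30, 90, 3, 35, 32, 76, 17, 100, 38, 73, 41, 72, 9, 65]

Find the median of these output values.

38

Step 1: Sort the data in ascending order: [3, 5, 9, 17, 30, 32, 35, 38, 41, 65, 72, 73, 76, 90, 100]
Step 2: The number of values is n = 15.
Step 3: Since n is odd, the median is the middle value at position 8: 38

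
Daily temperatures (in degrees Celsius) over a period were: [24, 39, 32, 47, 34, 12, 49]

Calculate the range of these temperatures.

37

Step 1: Identify the maximum value: max = 49
Step 2: Identify the minimum value: min = 12
Step 3: Range = max - min = 49 - 12 = 37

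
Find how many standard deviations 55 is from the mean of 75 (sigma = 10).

-2

Step 1: Recall the z-score formula: z = (x - mu) / sigma
Step 2: Substitute values: z = (55 - 75) / 10
Step 3: z = -20 / 10 = -2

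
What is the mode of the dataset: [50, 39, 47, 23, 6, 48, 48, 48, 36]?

48

Step 1: Count the frequency of each value:
  6: appears 1 time(s)
  23: appears 1 time(s)
  36: appears 1 time(s)
  39: appears 1 time(s)
  47: appears 1 time(s)
  48: appears 3 time(s)
  50: appears 1 time(s)
Step 2: The value 48 appears most frequently (3 times).
Step 3: Mode = 48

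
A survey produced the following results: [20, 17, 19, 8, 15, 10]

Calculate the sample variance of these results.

23.7667

Step 1: Compute the mean: (20 + 17 + 19 + 8 + 15 + 10) / 6 = 14.8333
Step 2: Compute squared deviations from the mean:
  (20 - 14.8333)^2 = 26.6944
  (17 - 14.8333)^2 = 4.6944
  (19 - 14.8333)^2 = 17.3611
  (8 - 14.8333)^2 = 46.6944
  (15 - 14.8333)^2 = 0.0278
  (10 - 14.8333)^2 = 23.3611
Step 3: Sum of squared deviations = 118.8333
Step 4: Sample variance = 118.8333 / 5 = 23.7667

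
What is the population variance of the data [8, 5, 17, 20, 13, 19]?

31.2222

Step 1: Compute the mean: (8 + 5 + 17 + 20 + 13 + 19) / 6 = 13.6667
Step 2: Compute squared deviations from the mean:
  (8 - 13.6667)^2 = 32.1111
  (5 - 13.6667)^2 = 75.1111
  (17 - 13.6667)^2 = 11.1111
  (20 - 13.6667)^2 = 40.1111
  (13 - 13.6667)^2 = 0.4444
  (19 - 13.6667)^2 = 28.4444
Step 3: Sum of squared deviations = 187.3333
Step 4: Population variance = 187.3333 / 6 = 31.2222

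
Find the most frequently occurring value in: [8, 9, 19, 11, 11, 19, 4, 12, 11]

11

Step 1: Count the frequency of each value:
  4: appears 1 time(s)
  8: appears 1 time(s)
  9: appears 1 time(s)
  11: appears 3 time(s)
  12: appears 1 time(s)
  19: appears 2 time(s)
Step 2: The value 11 appears most frequently (3 times).
Step 3: Mode = 11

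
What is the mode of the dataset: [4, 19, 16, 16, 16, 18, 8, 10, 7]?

16

Step 1: Count the frequency of each value:
  4: appears 1 time(s)
  7: appears 1 time(s)
  8: appears 1 time(s)
  10: appears 1 time(s)
  16: appears 3 time(s)
  18: appears 1 time(s)
  19: appears 1 time(s)
Step 2: The value 16 appears most frequently (3 times).
Step 3: Mode = 16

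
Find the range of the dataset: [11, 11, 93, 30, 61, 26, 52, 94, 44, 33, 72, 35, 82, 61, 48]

83

Step 1: Identify the maximum value: max = 94
Step 2: Identify the minimum value: min = 11
Step 3: Range = max - min = 94 - 11 = 83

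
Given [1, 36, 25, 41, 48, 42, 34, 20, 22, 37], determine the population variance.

171.64

Step 1: Compute the mean: (1 + 36 + 25 + 41 + 48 + 42 + 34 + 20 + 22 + 37) / 10 = 30.6
Step 2: Compute squared deviations from the mean:
  (1 - 30.6)^2 = 876.16
  (36 - 30.6)^2 = 29.16
  (25 - 30.6)^2 = 31.36
  (41 - 30.6)^2 = 108.16
  (48 - 30.6)^2 = 302.76
  (42 - 30.6)^2 = 129.96
  (34 - 30.6)^2 = 11.56
  (20 - 30.6)^2 = 112.36
  (22 - 30.6)^2 = 73.96
  (37 - 30.6)^2 = 40.96
Step 3: Sum of squared deviations = 1716.4
Step 4: Population variance = 1716.4 / 10 = 171.64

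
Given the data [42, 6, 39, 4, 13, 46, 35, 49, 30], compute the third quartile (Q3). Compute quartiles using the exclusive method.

44

Step 1: Sort the data: [4, 6, 13, 30, 35, 39, 42, 46, 49]
Step 2: n = 9
Step 3: Using the exclusive quartile method:
  Q1 = 9.5
  Q2 (median) = 35
  Q3 = 44
  IQR = Q3 - Q1 = 44 - 9.5 = 34.5
Step 4: Q3 = 44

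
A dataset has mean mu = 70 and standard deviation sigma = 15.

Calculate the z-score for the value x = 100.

2

Step 1: Recall the z-score formula: z = (x - mu) / sigma
Step 2: Substitute values: z = (100 - 70) / 15
Step 3: z = 30 / 15 = 2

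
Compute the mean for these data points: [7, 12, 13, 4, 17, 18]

11.8333

Step 1: Sum all values: 7 + 12 + 13 + 4 + 17 + 18 = 71
Step 2: Count the number of values: n = 6
Step 3: Mean = sum / n = 71 / 6 = 11.8333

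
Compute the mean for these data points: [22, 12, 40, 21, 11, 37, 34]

25.2857

Step 1: Sum all values: 22 + 12 + 40 + 21 + 11 + 37 + 34 = 177
Step 2: Count the number of values: n = 7
Step 3: Mean = sum / n = 177 / 7 = 25.2857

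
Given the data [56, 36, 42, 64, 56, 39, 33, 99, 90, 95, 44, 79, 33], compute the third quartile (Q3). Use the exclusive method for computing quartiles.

84.5

Step 1: Sort the data: [33, 33, 36, 39, 42, 44, 56, 56, 64, 79, 90, 95, 99]
Step 2: n = 13
Step 3: Using the exclusive quartile method:
  Q1 = 37.5
  Q2 (median) = 56
  Q3 = 84.5
  IQR = Q3 - Q1 = 84.5 - 37.5 = 47
Step 4: Q3 = 84.5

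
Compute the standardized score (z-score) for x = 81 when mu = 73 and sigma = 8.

1

Step 1: Recall the z-score formula: z = (x - mu) / sigma
Step 2: Substitute values: z = (81 - 73) / 8
Step 3: z = 8 / 8 = 1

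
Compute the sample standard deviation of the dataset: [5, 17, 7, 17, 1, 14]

6.7651

Step 1: Compute the mean: 10.1667
Step 2: Sum of squared deviations from the mean: 228.8333
Step 3: Sample variance = 228.8333 / 5 = 45.7667
Step 4: Standard deviation = sqrt(45.7667) = 6.7651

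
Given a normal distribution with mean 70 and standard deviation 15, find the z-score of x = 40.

-2

Step 1: Recall the z-score formula: z = (x - mu) / sigma
Step 2: Substitute values: z = (40 - 70) / 15
Step 3: z = -30 / 15 = -2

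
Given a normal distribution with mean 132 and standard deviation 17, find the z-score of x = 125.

-0.4118

Step 1: Recall the z-score formula: z = (x - mu) / sigma
Step 2: Substitute values: z = (125 - 132) / 17
Step 3: z = -7 / 17 = -0.4118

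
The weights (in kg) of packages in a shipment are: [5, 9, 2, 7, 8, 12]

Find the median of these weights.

7.5

Step 1: Sort the data in ascending order: [2, 5, 7, 8, 9, 12]
Step 2: The number of values is n = 6.
Step 3: Since n is even, the median is the average of positions 3 and 4:
  Median = (7 + 8) / 2 = 7.5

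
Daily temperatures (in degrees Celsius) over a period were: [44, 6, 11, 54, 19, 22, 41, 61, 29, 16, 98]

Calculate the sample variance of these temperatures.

733.8727

Step 1: Compute the mean: (44 + 6 + 11 + 54 + 19 + 22 + 41 + 61 + 29 + 16 + 98) / 11 = 36.4545
Step 2: Compute squared deviations from the mean:
  (44 - 36.4545)^2 = 56.9339
  (6 - 36.4545)^2 = 927.4793
  (11 - 36.4545)^2 = 647.9339
  (54 - 36.4545)^2 = 307.843
  (19 - 36.4545)^2 = 304.6612
  (22 - 36.4545)^2 = 208.9339
  (41 - 36.4545)^2 = 20.6612
  (61 - 36.4545)^2 = 602.4793
  (29 - 36.4545)^2 = 55.5702
  (16 - 36.4545)^2 = 418.3884
  (98 - 36.4545)^2 = 3787.843
Step 3: Sum of squared deviations = 7338.7273
Step 4: Sample variance = 7338.7273 / 10 = 733.8727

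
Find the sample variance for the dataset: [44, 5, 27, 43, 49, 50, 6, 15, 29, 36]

288.4889

Step 1: Compute the mean: (44 + 5 + 27 + 43 + 49 + 50 + 6 + 15 + 29 + 36) / 10 = 30.4
Step 2: Compute squared deviations from the mean:
  (44 - 30.4)^2 = 184.96
  (5 - 30.4)^2 = 645.16
  (27 - 30.4)^2 = 11.56
  (43 - 30.4)^2 = 158.76
  (49 - 30.4)^2 = 345.96
  (50 - 30.4)^2 = 384.16
  (6 - 30.4)^2 = 595.36
  (15 - 30.4)^2 = 237.16
  (29 - 30.4)^2 = 1.96
  (36 - 30.4)^2 = 31.36
Step 3: Sum of squared deviations = 2596.4
Step 4: Sample variance = 2596.4 / 9 = 288.4889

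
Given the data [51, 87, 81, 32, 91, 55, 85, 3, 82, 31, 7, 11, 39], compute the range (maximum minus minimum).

88

Step 1: Identify the maximum value: max = 91
Step 2: Identify the minimum value: min = 3
Step 3: Range = max - min = 91 - 3 = 88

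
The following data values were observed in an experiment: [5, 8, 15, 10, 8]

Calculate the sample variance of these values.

13.7

Step 1: Compute the mean: (5 + 8 + 15 + 10 + 8) / 5 = 9.2
Step 2: Compute squared deviations from the mean:
  (5 - 9.2)^2 = 17.64
  (8 - 9.2)^2 = 1.44
  (15 - 9.2)^2 = 33.64
  (10 - 9.2)^2 = 0.64
  (8 - 9.2)^2 = 1.44
Step 3: Sum of squared deviations = 54.8
Step 4: Sample variance = 54.8 / 4 = 13.7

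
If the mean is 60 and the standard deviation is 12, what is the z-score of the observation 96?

3

Step 1: Recall the z-score formula: z = (x - mu) / sigma
Step 2: Substitute values: z = (96 - 60) / 12
Step 3: z = 36 / 12 = 3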